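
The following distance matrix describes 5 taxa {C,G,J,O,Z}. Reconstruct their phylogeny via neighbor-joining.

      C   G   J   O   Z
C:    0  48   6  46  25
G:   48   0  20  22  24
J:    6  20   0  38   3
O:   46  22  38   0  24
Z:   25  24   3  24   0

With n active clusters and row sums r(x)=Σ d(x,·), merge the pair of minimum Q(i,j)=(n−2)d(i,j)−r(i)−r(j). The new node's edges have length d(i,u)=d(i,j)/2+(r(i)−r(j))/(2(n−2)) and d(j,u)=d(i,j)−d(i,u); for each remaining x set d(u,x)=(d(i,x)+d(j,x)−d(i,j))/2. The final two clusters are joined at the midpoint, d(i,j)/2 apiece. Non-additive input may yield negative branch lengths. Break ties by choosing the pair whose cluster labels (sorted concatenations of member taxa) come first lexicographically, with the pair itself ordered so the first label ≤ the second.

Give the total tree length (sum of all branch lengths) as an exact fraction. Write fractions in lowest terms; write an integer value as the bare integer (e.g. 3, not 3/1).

iteration 1: select G,O (d=22, Q=-178); attach at lengths (25/3, 41/3); label the merged cluster GO
  updated: d(C,GO)=36, d(GO,J)=18, d(GO,Z)=13
iteration 2: select C,J (d=6, Q=-82); attach at lengths (13, -7); label the merged cluster CJ
  updated: d(CJ,GO)=24, d(CJ,Z)=11
iteration 3: select CJ,GO (d=24, Q=-48); attach at lengths (11, 13); label the merged cluster CGJO
  updated: d(CGJO,Z)=0
iteration 4: select CGJO,Z (d=0); attach at lengths (0, 0); label the merged cluster CGJOZ
final tree: (((C:13,J:-7):11,(G:25/3,O:41/3):13):0,Z:0)
total length: 52

52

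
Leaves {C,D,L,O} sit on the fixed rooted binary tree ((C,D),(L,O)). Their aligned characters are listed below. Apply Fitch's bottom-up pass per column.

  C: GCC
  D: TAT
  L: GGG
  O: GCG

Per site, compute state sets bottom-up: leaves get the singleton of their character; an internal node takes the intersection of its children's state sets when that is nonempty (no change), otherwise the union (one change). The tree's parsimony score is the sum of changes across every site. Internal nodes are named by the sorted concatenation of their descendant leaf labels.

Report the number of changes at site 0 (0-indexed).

[col 0] CD: children C:{G}, D:{T} ∪→ {G,T}; cost 1
[col 0] LO: children L:{G}, O:{G} ∩→ {G}; cost 0
[col 0] CDLO: children CD:{G,T}, LO:{G} ∩→ {G}; cost 0
[col 1] CD: children C:{C}, D:{A} ∪→ {A,C}; cost 1
[col 1] LO: children L:{G}, O:{C} ∪→ {C,G}; cost 1
[col 1] CDLO: children CD:{A,C}, LO:{C,G} ∩→ {C}; cost 0
[col 2] CD: children C:{C}, D:{T} ∪→ {C,T}; cost 1
[col 2] LO: children L:{G}, O:{G} ∩→ {G}; cost 0
[col 2] CDLO: children CD:{C,T}, LO:{G} ∪→ {C,G,T}; cost 1
per-site changes: [1, 2, 2]; total = 5

1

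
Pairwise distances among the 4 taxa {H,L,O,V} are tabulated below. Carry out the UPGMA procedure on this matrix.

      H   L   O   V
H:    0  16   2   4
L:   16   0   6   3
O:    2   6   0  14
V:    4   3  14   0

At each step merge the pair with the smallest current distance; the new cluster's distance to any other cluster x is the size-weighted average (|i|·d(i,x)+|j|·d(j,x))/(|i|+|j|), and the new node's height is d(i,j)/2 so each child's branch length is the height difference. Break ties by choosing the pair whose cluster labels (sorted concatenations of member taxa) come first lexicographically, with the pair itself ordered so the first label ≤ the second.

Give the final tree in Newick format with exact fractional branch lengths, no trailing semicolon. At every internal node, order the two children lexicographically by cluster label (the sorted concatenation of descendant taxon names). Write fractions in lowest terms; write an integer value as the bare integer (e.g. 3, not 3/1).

((H:1,O:1):4,(L:3/2,V:3/2):7/2)

1. join H+O (d=2) ⇒ HO; edges |H|=1, |O|=1
  updated: d(HO,L)=11, d(HO,V)=9
2. join L+V (d=3) ⇒ LV; edges |L|=3/2, |V|=3/2
  updated: d(HO,LV)=10
3. join HO+LV (d=10) ⇒ HLOV; edges |HO|=4, |LV|=7/2
final tree: ((H:1,O:1):4,(L:3/2,V:3/2):7/2)
total length: 25/2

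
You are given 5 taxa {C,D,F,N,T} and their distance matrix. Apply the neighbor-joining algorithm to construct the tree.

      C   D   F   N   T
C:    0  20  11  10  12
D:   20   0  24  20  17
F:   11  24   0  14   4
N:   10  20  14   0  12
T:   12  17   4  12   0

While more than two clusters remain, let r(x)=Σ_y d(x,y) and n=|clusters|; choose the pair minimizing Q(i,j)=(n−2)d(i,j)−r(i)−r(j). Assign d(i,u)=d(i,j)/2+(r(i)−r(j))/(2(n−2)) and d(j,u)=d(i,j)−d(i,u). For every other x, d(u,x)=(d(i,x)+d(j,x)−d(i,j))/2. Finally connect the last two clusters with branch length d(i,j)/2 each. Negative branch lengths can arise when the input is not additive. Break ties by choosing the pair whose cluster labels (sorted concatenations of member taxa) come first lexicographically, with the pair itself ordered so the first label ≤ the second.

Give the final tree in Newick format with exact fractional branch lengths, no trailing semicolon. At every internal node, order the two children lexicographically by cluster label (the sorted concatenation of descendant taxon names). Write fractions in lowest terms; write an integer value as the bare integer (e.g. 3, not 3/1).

(((C:37/8,N:43/8):7/8,D:113/8):35/16,(F:10/3,T:2/3):35/16)

step 1: merge (F,T) at d=4, Q=-86; branch lengths F→10/3, T→2/3; new cluster FT
  updated: d(C,FT)=19/2, d(D,FT)=37/2, d(FT,N)=11
step 2: merge (C,N) at d=10, Q=-121/2; branch lengths C→37/8, N→43/8; new cluster CN
  updated: d(CN,D)=15, d(CN,FT)=21/4
step 3: merge (CN,D) at d=15, Q=-155/4; branch lengths CN→7/8, D→113/8; new cluster CDN
  updated: d(CDN,FT)=35/8
step 4: merge (CDN,FT) at d=35/8; branch lengths CDN→35/16, FT→35/16; new cluster CDFNT
final tree: (((C:37/8,N:43/8):7/8,D:113/8):35/16,(F:10/3,T:2/3):35/16)
total length: 267/8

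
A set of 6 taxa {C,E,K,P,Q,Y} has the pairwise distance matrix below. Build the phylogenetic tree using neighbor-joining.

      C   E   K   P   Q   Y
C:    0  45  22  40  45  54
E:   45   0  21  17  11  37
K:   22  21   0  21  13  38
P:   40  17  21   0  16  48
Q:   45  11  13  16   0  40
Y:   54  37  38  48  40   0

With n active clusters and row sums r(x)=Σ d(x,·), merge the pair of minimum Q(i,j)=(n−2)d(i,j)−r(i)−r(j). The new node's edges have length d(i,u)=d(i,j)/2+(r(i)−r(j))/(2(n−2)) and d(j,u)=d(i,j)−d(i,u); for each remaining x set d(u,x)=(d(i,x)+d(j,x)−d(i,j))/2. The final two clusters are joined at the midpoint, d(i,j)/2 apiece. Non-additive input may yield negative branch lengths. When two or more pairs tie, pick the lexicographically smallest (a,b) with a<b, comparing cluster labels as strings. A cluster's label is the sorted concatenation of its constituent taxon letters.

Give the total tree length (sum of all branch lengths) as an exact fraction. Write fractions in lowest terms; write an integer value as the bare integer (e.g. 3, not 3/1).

iteration 1: select C,K (d=22, Q=-233); attach at lengths (179/8, -3/8); label the merged cluster CK
  updated: d(CK,E)=22, d(CK,P)=39/2, d(CK,Q)=18, d(CK,Y)=35
iteration 2: select CK,Y (d=35, Q=-299/2); attach at lengths (79/12, 341/12); label the merged cluster CKY
  updated: d(CKY,E)=12, d(CKY,P)=65/4, d(CKY,Q)=23/2
iteration 3: select CKY,P (d=65/4, Q=-113/2); attach at lengths (23/4, 21/2); label the merged cluster CKPY
  updated: d(CKPY,E)=51/8, d(CKPY,Q)=45/8
iteration 4: select CKPY,E (d=51/8, Q=-23); attach at lengths (1/2, 47/8); label the merged cluster CEKPY
  updated: d(CEKPY,Q)=41/8
iteration 5: select CEKPY,Q (d=41/8); attach at lengths (41/16, 41/16); label the merged cluster CEKPQY
final tree: (((((C:179/8,K:-3/8):79/12,Y:341/12):23/4,P:21/2):1/2,E:47/8):41/16,Q:41/16)
total length: 339/4

339/4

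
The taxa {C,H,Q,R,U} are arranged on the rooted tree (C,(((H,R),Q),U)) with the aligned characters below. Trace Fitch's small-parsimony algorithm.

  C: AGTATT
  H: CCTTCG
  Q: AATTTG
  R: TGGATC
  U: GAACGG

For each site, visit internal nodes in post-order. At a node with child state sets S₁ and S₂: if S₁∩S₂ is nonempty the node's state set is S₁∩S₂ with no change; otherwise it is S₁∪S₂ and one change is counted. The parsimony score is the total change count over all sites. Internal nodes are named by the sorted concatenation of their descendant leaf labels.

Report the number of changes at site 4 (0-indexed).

site 0, node HR: H={C} ∪ R={T} → {C,T} (+1)
site 0, node HQR: HR={C,T} ∪ Q={A} → {A,C,T} (+1)
site 0, node HQRU: HQR={A,C,T} ∪ U={G} → {A,C,G,T} (+1)
site 0, node CHQRU: C={A} ∩ HQRU={A,C,G,T} → {A} (+0)
site 1, node HR: H={C} ∪ R={G} → {C,G} (+1)
site 1, node HQR: HR={C,G} ∪ Q={A} → {A,C,G} (+1)
site 1, node HQRU: HQR={A,C,G} ∩ U={A} → {A} (+0)
site 1, node CHQRU: C={G} ∪ HQRU={A} → {A,G} (+1)
site 2, node HR: H={T} ∪ R={G} → {G,T} (+1)
site 2, node HQR: HR={G,T} ∩ Q={T} → {T} (+0)
site 2, node HQRU: HQR={T} ∪ U={A} → {A,T} (+1)
site 2, node CHQRU: C={T} ∩ HQRU={A,T} → {T} (+0)
site 3, node HR: H={T} ∪ R={A} → {A,T} (+1)
site 3, node HQR: HR={A,T} ∩ Q={T} → {T} (+0)
site 3, node HQRU: HQR={T} ∪ U={C} → {C,T} (+1)
site 3, node CHQRU: C={A} ∪ HQRU={C,T} → {A,C,T} (+1)
site 4, node HR: H={C} ∪ R={T} → {C,T} (+1)
site 4, node HQR: HR={C,T} ∩ Q={T} → {T} (+0)
site 4, node HQRU: HQR={T} ∪ U={G} → {G,T} (+1)
site 4, node CHQRU: C={T} ∩ HQRU={G,T} → {T} (+0)
site 5, node HR: H={G} ∪ R={C} → {C,G} (+1)
site 5, node HQR: HR={C,G} ∩ Q={G} → {G} (+0)
site 5, node HQRU: HQR={G} ∩ U={G} → {G} (+0)
site 5, node CHQRU: C={T} ∪ HQRU={G} → {G,T} (+1)
per-site changes: [3, 3, 2, 3, 2, 2]; total = 15

2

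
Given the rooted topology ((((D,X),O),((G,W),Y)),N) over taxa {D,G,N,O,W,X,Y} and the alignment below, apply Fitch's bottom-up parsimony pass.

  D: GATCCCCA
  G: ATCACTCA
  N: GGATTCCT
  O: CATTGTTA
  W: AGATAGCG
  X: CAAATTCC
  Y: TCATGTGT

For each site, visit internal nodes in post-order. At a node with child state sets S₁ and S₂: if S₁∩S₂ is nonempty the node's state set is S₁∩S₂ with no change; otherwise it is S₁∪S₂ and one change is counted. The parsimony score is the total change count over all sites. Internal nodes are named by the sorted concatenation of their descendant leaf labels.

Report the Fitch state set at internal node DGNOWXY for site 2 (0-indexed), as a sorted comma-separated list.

DX@0: {G} ∪ {C} = {C,G} (union, +1)
DOX@0: {C,G} ∩ {C} = {C} (intersection, +0)
GW@0: {A} ∩ {A} = {A} (intersection, +0)
GWY@0: {A} ∪ {T} = {A,T} (union, +1)
DGOWXY@0: {C} ∪ {A,T} = {A,C,T} (union, +1)
DGNOWXY@0: {A,C,T} ∪ {G} = {A,C,G,T} (union, +1)
DX@1: {A} ∩ {A} = {A} (intersection, +0)
DOX@1: {A} ∩ {A} = {A} (intersection, +0)
GW@1: {T} ∪ {G} = {G,T} (union, +1)
GWY@1: {G,T} ∪ {C} = {C,G,T} (union, +1)
DGOWXY@1: {A} ∪ {C,G,T} = {A,C,G,T} (union, +1)
DGNOWXY@1: {A,C,G,T} ∩ {G} = {G} (intersection, +0)
DX@2: {T} ∪ {A} = {A,T} (union, +1)
DOX@2: {A,T} ∩ {T} = {T} (intersection, +0)
GW@2: {C} ∪ {A} = {A,C} (union, +1)
GWY@2: {A,C} ∩ {A} = {A} (intersection, +0)
DGOWXY@2: {T} ∪ {A} = {A,T} (union, +1)
DGNOWXY@2: {A,T} ∩ {A} = {A} (intersection, +0)
DX@3: {C} ∪ {A} = {A,C} (union, +1)
DOX@3: {A,C} ∪ {T} = {A,C,T} (union, +1)
GW@3: {A} ∪ {T} = {A,T} (union, +1)
GWY@3: {A,T} ∩ {T} = {T} (intersection, +0)
DGOWXY@3: {A,C,T} ∩ {T} = {T} (intersection, +0)
DGNOWXY@3: {T} ∩ {T} = {T} (intersection, +0)
DX@4: {C} ∪ {T} = {C,T} (union, +1)
DOX@4: {C,T} ∪ {G} = {C,G,T} (union, +1)
GW@4: {C} ∪ {A} = {A,C} (union, +1)
GWY@4: {A,C} ∪ {G} = {A,C,G} (union, +1)
DGOWXY@4: {C,G,T} ∩ {A,C,G} = {C,G} (intersection, +0)
DGNOWXY@4: {C,G} ∪ {T} = {C,G,T} (union, +1)
DX@5: {C} ∪ {T} = {C,T} (union, +1)
DOX@5: {C,T} ∩ {T} = {T} (intersection, +0)
GW@5: {T} ∪ {G} = {G,T} (union, +1)
GWY@5: {G,T} ∩ {T} = {T} (intersection, +0)
DGOWXY@5: {T} ∩ {T} = {T} (intersection, +0)
DGNOWXY@5: {T} ∪ {C} = {C,T} (union, +1)
DX@6: {C} ∩ {C} = {C} (intersection, +0)
DOX@6: {C} ∪ {T} = {C,T} (union, +1)
GW@6: {C} ∩ {C} = {C} (intersection, +0)
GWY@6: {C} ∪ {G} = {C,G} (union, +1)
DGOWXY@6: {C,T} ∩ {C,G} = {C} (intersection, +0)
DGNOWXY@6: {C} ∩ {C} = {C} (intersection, +0)
DX@7: {A} ∪ {C} = {A,C} (union, +1)
DOX@7: {A,C} ∩ {A} = {A} (intersection, +0)
GW@7: {A} ∪ {G} = {A,G} (union, +1)
GWY@7: {A,G} ∪ {T} = {A,G,T} (union, +1)
DGOWXY@7: {A} ∩ {A,G,T} = {A} (intersection, +0)
DGNOWXY@7: {A} ∪ {T} = {A,T} (union, +1)
per-site changes: [4, 3, 3, 3, 5, 3, 2, 4]; total = 27

A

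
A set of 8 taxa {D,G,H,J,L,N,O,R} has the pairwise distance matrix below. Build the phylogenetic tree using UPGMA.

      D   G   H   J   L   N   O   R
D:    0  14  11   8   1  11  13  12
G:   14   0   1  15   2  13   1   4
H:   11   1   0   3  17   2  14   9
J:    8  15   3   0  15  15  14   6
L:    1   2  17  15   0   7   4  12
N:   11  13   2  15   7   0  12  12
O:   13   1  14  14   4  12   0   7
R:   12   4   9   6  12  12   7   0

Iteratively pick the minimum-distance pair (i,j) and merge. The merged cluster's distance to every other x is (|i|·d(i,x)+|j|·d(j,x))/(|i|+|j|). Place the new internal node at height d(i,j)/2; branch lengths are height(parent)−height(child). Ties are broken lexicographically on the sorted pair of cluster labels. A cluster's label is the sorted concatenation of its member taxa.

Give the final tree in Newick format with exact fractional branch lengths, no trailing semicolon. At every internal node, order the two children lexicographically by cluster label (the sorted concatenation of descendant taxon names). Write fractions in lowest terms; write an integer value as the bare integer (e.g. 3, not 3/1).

iteration 1: select D,L (d=1); attach at lengths (1/2, 1/2); label the merged cluster DL
  updated: d(DL,G)=8, d(DL,H)=14, d(DL,J)=23/2, d(DL,N)=9, d(DL,O)=17/2, d(DL,R)=12
iteration 2: select G,H (d=1); attach at lengths (1/2, 1/2); label the merged cluster GH
  updated: d(DL,GH)=11, d(GH,J)=9, d(GH,N)=15/2, d(GH,O)=15/2, d(GH,R)=13/2
iteration 3: select J,R (d=6); attach at lengths (3, 3); label the merged cluster JR
  updated: d(DL,JR)=47/4, d(GH,JR)=31/4, d(JR,N)=27/2, d(JR,O)=21/2
iteration 4: select GH,N (d=15/2); attach at lengths (13/4, 15/4); label the merged cluster GHN
  updated: d(DL,GHN)=31/3, d(GHN,JR)=29/3, d(GHN,O)=9
iteration 5: select DL,O (d=17/2); attach at lengths (15/4, 17/4); label the merged cluster DLO
  updated: d(DLO,GHN)=89/9, d(DLO,JR)=34/3
iteration 6: select GHN,JR (d=29/3); attach at lengths (13/12, 11/6); label the merged cluster GHJNR
  updated: d(DLO,GHJNR)=157/15
iteration 7: select DLO,GHJNR (d=157/15); attach at lengths (59/60, 2/5); label the merged cluster DGHJLNOR
final tree: (((D:1/2,L:1/2):15/4,O:17/4):59/60,(((G:1/2,H:1/2):13/4,N:15/4):13/12,(J:3,R:3):11/6):2/5)
total length: 273/10

(((D:1/2,L:1/2):15/4,O:17/4):59/60,(((G:1/2,H:1/2):13/4,N:15/4):13/12,(J:3,R:3):11/6):2/5)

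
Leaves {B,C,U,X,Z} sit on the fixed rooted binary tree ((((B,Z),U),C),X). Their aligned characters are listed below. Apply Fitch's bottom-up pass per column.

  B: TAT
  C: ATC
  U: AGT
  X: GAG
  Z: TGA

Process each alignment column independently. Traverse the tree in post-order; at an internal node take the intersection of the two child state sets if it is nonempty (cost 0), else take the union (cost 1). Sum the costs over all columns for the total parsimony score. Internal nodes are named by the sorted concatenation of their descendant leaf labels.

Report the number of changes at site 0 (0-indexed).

2

[col 0] BZ: children B:{T}, Z:{T} ∩→ {T}; cost 0
[col 0] BUZ: children BZ:{T}, U:{A} ∪→ {A,T}; cost 1
[col 0] BCUZ: children BUZ:{A,T}, C:{A} ∩→ {A}; cost 0
[col 0] BCUXZ: children BCUZ:{A}, X:{G} ∪→ {A,G}; cost 1
[col 1] BZ: children B:{A}, Z:{G} ∪→ {A,G}; cost 1
[col 1] BUZ: children BZ:{A,G}, U:{G} ∩→ {G}; cost 0
[col 1] BCUZ: children BUZ:{G}, C:{T} ∪→ {G,T}; cost 1
[col 1] BCUXZ: children BCUZ:{G,T}, X:{A} ∪→ {A,G,T}; cost 1
[col 2] BZ: children B:{T}, Z:{A} ∪→ {A,T}; cost 1
[col 2] BUZ: children BZ:{A,T}, U:{T} ∩→ {T}; cost 0
[col 2] BCUZ: children BUZ:{T}, C:{C} ∪→ {C,T}; cost 1
[col 2] BCUXZ: children BCUZ:{C,T}, X:{G} ∪→ {C,G,T}; cost 1
per-site changes: [2, 3, 3]; total = 8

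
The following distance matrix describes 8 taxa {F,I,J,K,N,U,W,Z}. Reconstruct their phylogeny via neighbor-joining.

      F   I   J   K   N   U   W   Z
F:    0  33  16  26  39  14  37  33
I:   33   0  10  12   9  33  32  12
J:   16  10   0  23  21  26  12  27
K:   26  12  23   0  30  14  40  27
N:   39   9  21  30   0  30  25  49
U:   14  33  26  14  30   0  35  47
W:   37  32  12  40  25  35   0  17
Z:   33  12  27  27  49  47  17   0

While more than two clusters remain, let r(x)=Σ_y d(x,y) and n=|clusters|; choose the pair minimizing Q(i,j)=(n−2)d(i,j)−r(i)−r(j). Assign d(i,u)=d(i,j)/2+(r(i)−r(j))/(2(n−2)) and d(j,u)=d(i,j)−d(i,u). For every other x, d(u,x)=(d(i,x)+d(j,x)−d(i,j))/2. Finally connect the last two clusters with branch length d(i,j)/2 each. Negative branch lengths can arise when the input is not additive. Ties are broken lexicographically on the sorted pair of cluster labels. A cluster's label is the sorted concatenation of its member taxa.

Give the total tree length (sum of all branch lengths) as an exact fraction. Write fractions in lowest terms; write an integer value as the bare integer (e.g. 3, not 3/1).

633/8

1. join F+U (d=14, Q=-313) ⇒ FU; edges |F|=83/12, |U|=85/12
  updated: d(FU,I)=26, d(FU,J)=14, d(FU,K)=13, d(FU,N)=55/2, d(FU,W)=29, d(FU,Z)=33
2. join W+Z (d=17, Q=-235) ⇒ WZ; edges |W|=15/2, |Z|=19/2
  updated: d(FU,WZ)=45/2, d(I,WZ)=27/2, d(J,WZ)=11, d(K,WZ)=25, d(N,WZ)=57/2
3. join FU+K (d=13, Q=-154) ⇒ FKU; edges |FU|=13/2, |K|=13/2
  updated: d(FKU,I)=25/2, d(FKU,J)=12, d(FKU,N)=89/4, d(FKU,WZ)=69/4
4. join I+N (d=9, Q=-395/4) ⇒ IN; edges |I|=-35/24, |N|=251/24
  updated: d(FKU,IN)=103/8, d(IN,J)=11, d(IN,WZ)=33/2
5. join FKU+IN (d=103/8, Q=-227/4) ⇒ FIKNU; edges |FKU|=55/8, |IN|=6
  updated: d(FIKNU,J)=81/16, d(FIKNU,WZ)=167/16
6. join FIKNU+J (d=81/16, Q=-53/2) ⇒ FIJKNU; edges |FIKNU|=9/4, |J|=45/16
  updated: d(FIJKNU,WZ)=131/16
7. join FIJKNU+WZ (d=131/16) ⇒ FIJKNUWZ; edges |FIJKNU|=131/32, |WZ|=131/32
final tree: (((((F:83/12,U:85/12):13/2,K:13/2):55/8,(I:-35/24,N:251/24):6):9/4,J:45/16):131/32,(W:15/2,Z:19/2):131/32)
total length: 633/8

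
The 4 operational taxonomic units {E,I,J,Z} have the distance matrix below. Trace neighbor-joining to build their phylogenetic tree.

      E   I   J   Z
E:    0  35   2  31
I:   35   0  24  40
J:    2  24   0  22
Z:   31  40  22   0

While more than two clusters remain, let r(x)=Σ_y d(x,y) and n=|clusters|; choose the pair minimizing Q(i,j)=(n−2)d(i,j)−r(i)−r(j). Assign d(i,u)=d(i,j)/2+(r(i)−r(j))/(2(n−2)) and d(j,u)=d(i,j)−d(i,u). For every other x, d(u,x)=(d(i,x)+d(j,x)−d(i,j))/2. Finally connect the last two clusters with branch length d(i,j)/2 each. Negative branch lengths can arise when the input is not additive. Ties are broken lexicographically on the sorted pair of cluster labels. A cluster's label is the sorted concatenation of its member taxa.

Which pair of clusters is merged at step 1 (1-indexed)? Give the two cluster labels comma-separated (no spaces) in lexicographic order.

iteration 1: select E,J (d=2, Q=-112); attach at lengths (6, -4); label the merged cluster EJ
  updated: d(EJ,I)=57/2, d(EJ,Z)=51/2
iteration 2: select EJ,I (d=57/2, Q=-94); attach at lengths (7, 43/2); label the merged cluster EIJ
  updated: d(EIJ,Z)=37/2
iteration 3: select EIJ,Z (d=37/2); attach at lengths (37/4, 37/4); label the merged cluster EIJZ
final tree: (((E:6,J:-4):7,I:43/2):37/4,Z:37/4)
total length: 49

E,J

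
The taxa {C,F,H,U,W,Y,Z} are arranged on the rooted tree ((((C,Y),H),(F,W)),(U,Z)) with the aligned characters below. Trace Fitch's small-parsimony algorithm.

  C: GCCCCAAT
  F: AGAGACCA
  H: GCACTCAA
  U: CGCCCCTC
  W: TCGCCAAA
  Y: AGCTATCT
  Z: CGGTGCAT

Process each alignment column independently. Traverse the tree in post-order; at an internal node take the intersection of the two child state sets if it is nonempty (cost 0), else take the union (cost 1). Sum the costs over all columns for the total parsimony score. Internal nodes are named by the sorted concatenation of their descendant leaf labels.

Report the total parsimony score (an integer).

CY@0: {G} ∪ {A} = {A,G} (union, +1)
CHY@0: {A,G} ∩ {G} = {G} (intersection, +0)
FW@0: {A} ∪ {T} = {A,T} (union, +1)
CFHWY@0: {G} ∪ {A,T} = {A,G,T} (union, +1)
UZ@0: {C} ∩ {C} = {C} (intersection, +0)
CFHUWYZ@0: {A,G,T} ∪ {C} = {A,C,G,T} (union, +1)
CY@1: {C} ∪ {G} = {C,G} (union, +1)
CHY@1: {C,G} ∩ {C} = {C} (intersection, +0)
FW@1: {G} ∪ {C} = {C,G} (union, +1)
CFHWY@1: {C} ∩ {C,G} = {C} (intersection, +0)
UZ@1: {G} ∩ {G} = {G} (intersection, +0)
CFHUWYZ@1: {C} ∪ {G} = {C,G} (union, +1)
CY@2: {C} ∩ {C} = {C} (intersection, +0)
CHY@2: {C} ∪ {A} = {A,C} (union, +1)
FW@2: {A} ∪ {G} = {A,G} (union, +1)
CFHWY@2: {A,C} ∩ {A,G} = {A} (intersection, +0)
UZ@2: {C} ∪ {G} = {C,G} (union, +1)
CFHUWYZ@2: {A} ∪ {C,G} = {A,C,G} (union, +1)
CY@3: {C} ∪ {T} = {C,T} (union, +1)
CHY@3: {C,T} ∩ {C} = {C} (intersection, +0)
FW@3: {G} ∪ {C} = {C,G} (union, +1)
CFHWY@3: {C} ∩ {C,G} = {C} (intersection, +0)
UZ@3: {C} ∪ {T} = {C,T} (union, +1)
CFHUWYZ@3: {C} ∩ {C,T} = {C} (intersection, +0)
CY@4: {C} ∪ {A} = {A,C} (union, +1)
CHY@4: {A,C} ∪ {T} = {A,C,T} (union, +1)
FW@4: {A} ∪ {C} = {A,C} (union, +1)
CFHWY@4: {A,C,T} ∩ {A,C} = {A,C} (intersection, +0)
UZ@4: {C} ∪ {G} = {C,G} (union, +1)
CFHUWYZ@4: {A,C} ∩ {C,G} = {C} (intersection, +0)
CY@5: {A} ∪ {T} = {A,T} (union, +1)
CHY@5: {A,T} ∪ {C} = {A,C,T} (union, +1)
FW@5: {C} ∪ {A} = {A,C} (union, +1)
CFHWY@5: {A,C,T} ∩ {A,C} = {A,C} (intersection, +0)
UZ@5: {C} ∩ {C} = {C} (intersection, +0)
CFHUWYZ@5: {A,C} ∩ {C} = {C} (intersection, +0)
CY@6: {A} ∪ {C} = {A,C} (union, +1)
CHY@6: {A,C} ∩ {A} = {A} (intersection, +0)
FW@6: {C} ∪ {A} = {A,C} (union, +1)
CFHWY@6: {A} ∩ {A,C} = {A} (intersection, +0)
UZ@6: {T} ∪ {A} = {A,T} (union, +1)
CFHUWYZ@6: {A} ∩ {A,T} = {A} (intersection, +0)
CY@7: {T} ∩ {T} = {T} (intersection, +0)
CHY@7: {T} ∪ {A} = {A,T} (union, +1)
FW@7: {A} ∩ {A} = {A} (intersection, +0)
CFHWY@7: {A,T} ∩ {A} = {A} (intersection, +0)
UZ@7: {C} ∪ {T} = {C,T} (union, +1)
CFHUWYZ@7: {A} ∪ {C,T} = {A,C,T} (union, +1)
per-site changes: [4, 3, 4, 3, 4, 3, 3, 3]; total = 27

27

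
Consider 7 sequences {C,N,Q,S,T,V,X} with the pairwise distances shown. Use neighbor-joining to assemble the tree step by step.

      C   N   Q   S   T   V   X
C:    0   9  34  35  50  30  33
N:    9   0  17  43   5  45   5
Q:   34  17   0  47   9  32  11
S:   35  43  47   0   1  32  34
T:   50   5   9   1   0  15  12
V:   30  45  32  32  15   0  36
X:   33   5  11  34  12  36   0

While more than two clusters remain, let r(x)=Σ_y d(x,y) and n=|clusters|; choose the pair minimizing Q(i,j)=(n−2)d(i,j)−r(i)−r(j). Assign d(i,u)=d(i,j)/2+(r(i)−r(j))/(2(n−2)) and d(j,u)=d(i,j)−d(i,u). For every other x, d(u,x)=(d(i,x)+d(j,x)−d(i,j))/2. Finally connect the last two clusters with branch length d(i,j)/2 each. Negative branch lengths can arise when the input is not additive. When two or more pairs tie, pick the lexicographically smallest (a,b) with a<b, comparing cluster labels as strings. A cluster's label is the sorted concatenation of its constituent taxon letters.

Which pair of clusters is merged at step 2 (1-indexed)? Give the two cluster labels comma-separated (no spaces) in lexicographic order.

step 1: merge (S,T) at d=1, Q=-279; branch lengths S→21/2, T→-19/2; new cluster ST
  updated: d(C,ST)=42, d(N,ST)=47/2, d(Q,ST)=55/2, d(ST,V)=23, d(ST,X)=45/2
step 2: merge (ST,V) at d=23, Q=-425/2; branch lengths ST→129/16, V→239/16; new cluster STV
  updated: d(C,STV)=49/2, d(N,STV)=91/4, d(Q,STV)=73/4, d(STV,X)=71/4
step 3: merge (C,N) at d=9, Q=-509/4; branch lengths C→295/24, N→-79/24; new cluster CN
  updated: d(CN,Q)=21, d(CN,STV)=153/8, d(CN,X)=29/2
step 4: merge (CN,STV) at d=153/8, Q=-143/2; branch lengths CN→151/16, STV→155/16; new cluster CNSTV
  updated: d(CNSTV,Q)=161/16, d(CNSTV,X)=105/16
step 5: merge (CNSTV,Q) at d=161/16, Q=-221/8; branch lengths CNSTV→45/16, Q→29/4; new cluster CNQSTV
  updated: d(CNQSTV,X)=15/4
step 6: merge (CNQSTV,X) at d=15/4; branch lengths CNQSTV→15/8, X→15/8; new cluster CNQSTVX
final tree: ((((C:295/24,N:-79/24):151/16,((S:21/2,T:-19/2):129/16,V:239/16):155/16):45/16,Q:29/4):15/8,X:15/8)
total length: 1055/16

ST,V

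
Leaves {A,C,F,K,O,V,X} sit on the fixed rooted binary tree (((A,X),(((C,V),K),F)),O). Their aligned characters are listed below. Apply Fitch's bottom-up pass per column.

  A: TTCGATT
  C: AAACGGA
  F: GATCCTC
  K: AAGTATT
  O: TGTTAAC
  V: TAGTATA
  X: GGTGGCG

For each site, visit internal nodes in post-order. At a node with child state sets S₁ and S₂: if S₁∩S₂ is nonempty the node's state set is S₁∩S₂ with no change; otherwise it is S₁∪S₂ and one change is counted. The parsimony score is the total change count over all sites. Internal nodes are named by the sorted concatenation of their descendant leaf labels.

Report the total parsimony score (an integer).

22

AX@0: {T} ∪ {G} = {G,T} (union, +1)
CV@0: {A} ∪ {T} = {A,T} (union, +1)
CKV@0: {A,T} ∩ {A} = {A} (intersection, +0)
CFKV@0: {A} ∪ {G} = {A,G} (union, +1)
ACFKVX@0: {G,T} ∩ {A,G} = {G} (intersection, +0)
ACFKOVX@0: {G} ∪ {T} = {G,T} (union, +1)
AX@1: {T} ∪ {G} = {G,T} (union, +1)
CV@1: {A} ∩ {A} = {A} (intersection, +0)
CKV@1: {A} ∩ {A} = {A} (intersection, +0)
CFKV@1: {A} ∩ {A} = {A} (intersection, +0)
ACFKVX@1: {G,T} ∪ {A} = {A,G,T} (union, +1)
ACFKOVX@1: {A,G,T} ∩ {G} = {G} (intersection, +0)
AX@2: {C} ∪ {T} = {C,T} (union, +1)
CV@2: {A} ∪ {G} = {A,G} (union, +1)
CKV@2: {A,G} ∩ {G} = {G} (intersection, +0)
CFKV@2: {G} ∪ {T} = {G,T} (union, +1)
ACFKVX@2: {C,T} ∩ {G,T} = {T} (intersection, +0)
ACFKOVX@2: {T} ∩ {T} = {T} (intersection, +0)
AX@3: {G} ∩ {G} = {G} (intersection, +0)
CV@3: {C} ∪ {T} = {C,T} (union, +1)
CKV@3: {C,T} ∩ {T} = {T} (intersection, +0)
CFKV@3: {T} ∪ {C} = {C,T} (union, +1)
ACFKVX@3: {G} ∪ {C,T} = {C,G,T} (union, +1)
ACFKOVX@3: {C,G,T} ∩ {T} = {T} (intersection, +0)
AX@4: {A} ∪ {G} = {A,G} (union, +1)
CV@4: {G} ∪ {A} = {A,G} (union, +1)
CKV@4: {A,G} ∩ {A} = {A} (intersection, +0)
CFKV@4: {A} ∪ {C} = {A,C} (union, +1)
ACFKVX@4: {A,G} ∩ {A,C} = {A} (intersection, +0)
ACFKOVX@4: {A} ∩ {A} = {A} (intersection, +0)
AX@5: {T} ∪ {C} = {C,T} (union, +1)
CV@5: {G} ∪ {T} = {G,T} (union, +1)
CKV@5: {G,T} ∩ {T} = {T} (intersection, +0)
CFKV@5: {T} ∩ {T} = {T} (intersection, +0)
ACFKVX@5: {C,T} ∩ {T} = {T} (intersection, +0)
ACFKOVX@5: {T} ∪ {A} = {A,T} (union, +1)
AX@6: {T} ∪ {G} = {G,T} (union, +1)
CV@6: {A} ∩ {A} = {A} (intersection, +0)
CKV@6: {A} ∪ {T} = {A,T} (union, +1)
CFKV@6: {A,T} ∪ {C} = {A,C,T} (union, +1)
ACFKVX@6: {G,T} ∩ {A,C,T} = {T} (intersection, +0)
ACFKOVX@6: {T} ∪ {C} = {C,T} (union, +1)
per-site changes: [4, 2, 3, 3, 3, 3, 4]; total = 22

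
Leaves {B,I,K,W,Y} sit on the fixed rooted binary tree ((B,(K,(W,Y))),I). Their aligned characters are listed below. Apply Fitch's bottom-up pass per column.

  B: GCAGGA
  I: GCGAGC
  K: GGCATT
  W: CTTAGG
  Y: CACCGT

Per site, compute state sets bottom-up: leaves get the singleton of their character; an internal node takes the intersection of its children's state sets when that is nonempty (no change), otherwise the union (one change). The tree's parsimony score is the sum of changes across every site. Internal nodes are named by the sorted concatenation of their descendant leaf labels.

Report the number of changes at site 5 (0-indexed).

[col 0] WY: children W:{C}, Y:{C} ∩→ {C}; cost 0
[col 0] KWY: children K:{G}, WY:{C} ∪→ {C,G}; cost 1
[col 0] BKWY: children B:{G}, KWY:{C,G} ∩→ {G}; cost 0
[col 0] BIKWY: children BKWY:{G}, I:{G} ∩→ {G}; cost 0
[col 1] WY: children W:{T}, Y:{A} ∪→ {A,T}; cost 1
[col 1] KWY: children K:{G}, WY:{A,T} ∪→ {A,G,T}; cost 1
[col 1] BKWY: children B:{C}, KWY:{A,G,T} ∪→ {A,C,G,T}; cost 1
[col 1] BIKWY: children BKWY:{A,C,G,T}, I:{C} ∩→ {C}; cost 0
[col 2] WY: children W:{T}, Y:{C} ∪→ {C,T}; cost 1
[col 2] KWY: children K:{C}, WY:{C,T} ∩→ {C}; cost 0
[col 2] BKWY: children B:{A}, KWY:{C} ∪→ {A,C}; cost 1
[col 2] BIKWY: children BKWY:{A,C}, I:{G} ∪→ {A,C,G}; cost 1
[col 3] WY: children W:{A}, Y:{C} ∪→ {A,C}; cost 1
[col 3] KWY: children K:{A}, WY:{A,C} ∩→ {A}; cost 0
[col 3] BKWY: children B:{G}, KWY:{A} ∪→ {A,G}; cost 1
[col 3] BIKWY: children BKWY:{A,G}, I:{A} ∩→ {A}; cost 0
[col 4] WY: children W:{G}, Y:{G} ∩→ {G}; cost 0
[col 4] KWY: children K:{T}, WY:{G} ∪→ {G,T}; cost 1
[col 4] BKWY: children B:{G}, KWY:{G,T} ∩→ {G}; cost 0
[col 4] BIKWY: children BKWY:{G}, I:{G} ∩→ {G}; cost 0
[col 5] WY: children W:{G}, Y:{T} ∪→ {G,T}; cost 1
[col 5] KWY: children K:{T}, WY:{G,T} ∩→ {T}; cost 0
[col 5] BKWY: children B:{A}, KWY:{T} ∪→ {A,T}; cost 1
[col 5] BIKWY: children BKWY:{A,T}, I:{C} ∪→ {A,C,T}; cost 1
per-site changes: [1, 3, 3, 2, 1, 3]; total = 13

3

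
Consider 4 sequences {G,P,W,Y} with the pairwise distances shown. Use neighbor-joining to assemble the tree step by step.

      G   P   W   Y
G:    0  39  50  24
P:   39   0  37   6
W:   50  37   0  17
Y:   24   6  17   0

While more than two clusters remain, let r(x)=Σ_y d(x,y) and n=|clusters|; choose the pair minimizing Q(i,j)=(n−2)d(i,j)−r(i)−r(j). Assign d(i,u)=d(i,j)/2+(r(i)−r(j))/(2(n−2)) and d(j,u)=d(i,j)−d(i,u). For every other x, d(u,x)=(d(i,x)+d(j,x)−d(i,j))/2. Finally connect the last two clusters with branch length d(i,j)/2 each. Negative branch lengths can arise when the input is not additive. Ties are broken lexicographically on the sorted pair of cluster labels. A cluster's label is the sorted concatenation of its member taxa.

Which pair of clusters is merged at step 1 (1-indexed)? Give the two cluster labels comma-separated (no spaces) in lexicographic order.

1. join G+P (d=39, Q=-117) ⇒ GP; edges |G|=109/4, |P|=47/4
  updated: d(GP,W)=24, d(GP,Y)=-9/2
2. join GP+W (d=24, Q=-73/2) ⇒ GPW; edges |GP|=5/4, |W|=91/4
  updated: d(GPW,Y)=-23/4
3. join GPW+Y (d=-23/4) ⇒ GPWY; edges |GPW|=-23/8, |Y|=-23/8
final tree: (((G:109/4,P:47/4):5/4,W:91/4):-23/8,Y:-23/8)
total length: 229/4

G,P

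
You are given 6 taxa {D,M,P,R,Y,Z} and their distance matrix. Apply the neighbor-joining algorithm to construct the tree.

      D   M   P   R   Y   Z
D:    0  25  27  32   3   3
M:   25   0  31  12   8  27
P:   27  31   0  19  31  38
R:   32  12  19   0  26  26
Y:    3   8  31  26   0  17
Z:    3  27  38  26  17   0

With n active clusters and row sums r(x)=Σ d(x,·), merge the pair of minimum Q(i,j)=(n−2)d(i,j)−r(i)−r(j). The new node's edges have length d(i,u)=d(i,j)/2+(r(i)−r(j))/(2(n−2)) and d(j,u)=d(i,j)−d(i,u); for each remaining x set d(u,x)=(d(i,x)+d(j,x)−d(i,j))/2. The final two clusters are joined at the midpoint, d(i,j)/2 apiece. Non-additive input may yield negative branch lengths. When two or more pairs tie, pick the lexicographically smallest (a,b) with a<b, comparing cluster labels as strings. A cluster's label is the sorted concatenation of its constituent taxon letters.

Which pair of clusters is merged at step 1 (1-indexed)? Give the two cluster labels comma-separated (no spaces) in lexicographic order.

D,Z

1. join D+Z (d=3, Q=-189) ⇒ DZ; edges |D|=-9/8, |Z|=33/8
  updated: d(DZ,M)=49/2, d(DZ,P)=31, d(DZ,R)=55/2, d(DZ,Y)=17/2
2. join DZ+Y (d=17/2, Q=-279/2) ⇒ DYZ; edges |DZ|=29/4, |Y|=5/4
  updated: d(DYZ,M)=12, d(DYZ,P)=107/4, d(DYZ,R)=45/2
3. join DYZ+M (d=12, Q=-369/4) ⇒ DMYZ; edges |DYZ|=121/16, |M|=71/16
  updated: d(DMYZ,P)=183/8, d(DMYZ,R)=45/4
4. join DMYZ+P (d=183/8, Q=-425/8) ⇒ DMPYZ; edges |DMYZ|=121/16, |P|=245/16
  updated: d(DMPYZ,R)=59/16
5. join DMPYZ+R (d=59/16) ⇒ DMPRYZ; edges |DMPYZ|=59/32, |R|=59/32
final tree: (((((D:-9/8,Z:33/8):29/4,Y:5/4):121/16,M:71/16):121/16,P:245/16):59/32,R:59/32)
total length: 801/16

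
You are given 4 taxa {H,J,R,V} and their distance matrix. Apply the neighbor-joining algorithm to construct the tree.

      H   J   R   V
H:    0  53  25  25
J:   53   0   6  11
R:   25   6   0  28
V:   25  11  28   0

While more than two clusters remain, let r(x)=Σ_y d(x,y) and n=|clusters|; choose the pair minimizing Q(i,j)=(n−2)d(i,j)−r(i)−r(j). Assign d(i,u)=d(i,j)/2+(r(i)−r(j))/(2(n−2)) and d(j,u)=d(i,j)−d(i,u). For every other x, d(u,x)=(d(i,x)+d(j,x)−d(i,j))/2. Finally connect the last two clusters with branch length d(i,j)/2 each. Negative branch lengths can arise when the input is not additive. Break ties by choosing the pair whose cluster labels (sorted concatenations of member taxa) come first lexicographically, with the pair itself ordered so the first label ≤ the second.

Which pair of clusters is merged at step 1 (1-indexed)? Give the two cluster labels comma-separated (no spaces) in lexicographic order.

iteration 1: select H,V (d=25, Q=-117); attach at lengths (89/4, 11/4); label the merged cluster HV
  updated: d(HV,J)=39/2, d(HV,R)=14
iteration 2: select HV,J (d=39/2, Q=-79/2); attach at lengths (55/4, 23/4); label the merged cluster HJV
  updated: d(HJV,R)=1/4
iteration 3: select HJV,R (d=1/4); attach at lengths (1/8, 1/8); label the merged cluster HJRV
final tree: (((H:89/4,V:11/4):55/4,J:23/4):1/8,R:1/8)
total length: 179/4

H,V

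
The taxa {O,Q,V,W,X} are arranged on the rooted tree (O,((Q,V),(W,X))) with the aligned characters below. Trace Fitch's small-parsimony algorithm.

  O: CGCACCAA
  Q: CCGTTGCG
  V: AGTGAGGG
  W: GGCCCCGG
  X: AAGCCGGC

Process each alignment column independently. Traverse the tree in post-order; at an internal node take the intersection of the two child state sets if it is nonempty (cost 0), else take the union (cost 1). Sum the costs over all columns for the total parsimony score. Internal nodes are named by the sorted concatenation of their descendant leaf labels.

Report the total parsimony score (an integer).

site 0, node QV: Q={C} ∪ V={A} → {A,C} (+1)
site 0, node WX: W={G} ∪ X={A} → {A,G} (+1)
site 0, node QVWX: QV={A,C} ∩ WX={A,G} → {A} (+0)
site 0, node OQVWX: O={C} ∪ QVWX={A} → {A,C} (+1)
site 1, node QV: Q={C} ∪ V={G} → {C,G} (+1)
site 1, node WX: W={G} ∪ X={A} → {A,G} (+1)
site 1, node QVWX: QV={C,G} ∩ WX={A,G} → {G} (+0)
site 1, node OQVWX: O={G} ∩ QVWX={G} → {G} (+0)
site 2, node QV: Q={G} ∪ V={T} → {G,T} (+1)
site 2, node WX: W={C} ∪ X={G} → {C,G} (+1)
site 2, node QVWX: QV={G,T} ∩ WX={C,G} → {G} (+0)
site 2, node OQVWX: O={C} ∪ QVWX={G} → {C,G} (+1)
site 3, node QV: Q={T} ∪ V={G} → {G,T} (+1)
site 3, node WX: W={C} ∩ X={C} → {C} (+0)
site 3, node QVWX: QV={G,T} ∪ WX={C} → {C,G,T} (+1)
site 3, node OQVWX: O={A} ∪ QVWX={C,G,T} → {A,C,G,T} (+1)
site 4, node QV: Q={T} ∪ V={A} → {A,T} (+1)
site 4, node WX: W={C} ∩ X={C} → {C} (+0)
site 4, node QVWX: QV={A,T} ∪ WX={C} → {A,C,T} (+1)
site 4, node OQVWX: O={C} ∩ QVWX={A,C,T} → {C} (+0)
site 5, node QV: Q={G} ∩ V={G} → {G} (+0)
site 5, node WX: W={C} ∪ X={G} → {C,G} (+1)
site 5, node QVWX: QV={G} ∩ WX={C,G} → {G} (+0)
site 5, node OQVWX: O={C} ∪ QVWX={G} → {C,G} (+1)
site 6, node QV: Q={C} ∪ V={G} → {C,G} (+1)
site 6, node WX: W={G} ∩ X={G} → {G} (+0)
site 6, node QVWX: QV={C,G} ∩ WX={G} → {G} (+0)
site 6, node OQVWX: O={A} ∪ QVWX={G} → {A,G} (+1)
site 7, node QV: Q={G} ∩ V={G} → {G} (+0)
site 7, node WX: W={G} ∪ X={C} → {C,G} (+1)
site 7, node QVWX: QV={G} ∩ WX={C,G} → {G} (+0)
site 7, node OQVWX: O={A} ∪ QVWX={G} → {A,G} (+1)
per-site changes: [3, 2, 3, 3, 2, 2, 2, 2]; total = 19

19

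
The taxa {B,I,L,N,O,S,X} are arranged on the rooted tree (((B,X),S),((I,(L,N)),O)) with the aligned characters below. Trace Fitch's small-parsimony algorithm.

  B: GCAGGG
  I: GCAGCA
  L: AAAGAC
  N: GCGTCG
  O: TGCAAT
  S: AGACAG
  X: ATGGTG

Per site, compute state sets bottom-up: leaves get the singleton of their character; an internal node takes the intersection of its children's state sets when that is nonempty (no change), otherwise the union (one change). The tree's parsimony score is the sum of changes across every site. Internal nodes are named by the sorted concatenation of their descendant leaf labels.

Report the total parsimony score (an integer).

21

site 0, node BX: B={G} ∪ X={A} → {A,G} (+1)
site 0, node BSX: BX={A,G} ∩ S={A} → {A} (+0)
site 0, node LN: L={A} ∪ N={G} → {A,G} (+1)
site 0, node ILN: I={G} ∩ LN={A,G} → {G} (+0)
site 0, node ILNO: ILN={G} ∪ O={T} → {G,T} (+1)
site 0, node BILNOSX: BSX={A} ∪ ILNO={G,T} → {A,G,T} (+1)
site 1, node BX: B={C} ∪ X={T} → {C,T} (+1)
site 1, node BSX: BX={C,T} ∪ S={G} → {C,G,T} (+1)
site 1, node LN: L={A} ∪ N={C} → {A,C} (+1)
site 1, node ILN: I={C} ∩ LN={A,C} → {C} (+0)
site 1, node ILNO: ILN={C} ∪ O={G} → {C,G} (+1)
site 1, node BILNOSX: BSX={C,G,T} ∩ ILNO={C,G} → {C,G} (+0)
site 2, node BX: B={A} ∪ X={G} → {A,G} (+1)
site 2, node BSX: BX={A,G} ∩ S={A} → {A} (+0)
site 2, node LN: L={A} ∪ N={G} → {A,G} (+1)
site 2, node ILN: I={A} ∩ LN={A,G} → {A} (+0)
site 2, node ILNO: ILN={A} ∪ O={C} → {A,C} (+1)
site 2, node BILNOSX: BSX={A} ∩ ILNO={A,C} → {A} (+0)
site 3, node BX: B={G} ∩ X={G} → {G} (+0)
site 3, node BSX: BX={G} ∪ S={C} → {C,G} (+1)
site 3, node LN: L={G} ∪ N={T} → {G,T} (+1)
site 3, node ILN: I={G} ∩ LN={G,T} → {G} (+0)
site 3, node ILNO: ILN={G} ∪ O={A} → {A,G} (+1)
site 3, node BILNOSX: BSX={C,G} ∩ ILNO={A,G} → {G} (+0)
site 4, node BX: B={G} ∪ X={T} → {G,T} (+1)
site 4, node BSX: BX={G,T} ∪ S={A} → {A,G,T} (+1)
site 4, node LN: L={A} ∪ N={C} → {A,C} (+1)
site 4, node ILN: I={C} ∩ LN={A,C} → {C} (+0)
site 4, node ILNO: ILN={C} ∪ O={A} → {A,C} (+1)
site 4, node BILNOSX: BSX={A,G,T} ∩ ILNO={A,C} → {A} (+0)
site 5, node BX: B={G} ∩ X={G} → {G} (+0)
site 5, node BSX: BX={G} ∩ S={G} → {G} (+0)
site 5, node LN: L={C} ∪ N={G} → {C,G} (+1)
site 5, node ILN: I={A} ∪ LN={C,G} → {A,C,G} (+1)
site 5, node ILNO: ILN={A,C,G} ∪ O={T} → {A,C,G,T} (+1)
site 5, node BILNOSX: BSX={G} ∩ ILNO={A,C,G,T} → {G} (+0)
per-site changes: [4, 4, 3, 3, 4, 3]; total = 21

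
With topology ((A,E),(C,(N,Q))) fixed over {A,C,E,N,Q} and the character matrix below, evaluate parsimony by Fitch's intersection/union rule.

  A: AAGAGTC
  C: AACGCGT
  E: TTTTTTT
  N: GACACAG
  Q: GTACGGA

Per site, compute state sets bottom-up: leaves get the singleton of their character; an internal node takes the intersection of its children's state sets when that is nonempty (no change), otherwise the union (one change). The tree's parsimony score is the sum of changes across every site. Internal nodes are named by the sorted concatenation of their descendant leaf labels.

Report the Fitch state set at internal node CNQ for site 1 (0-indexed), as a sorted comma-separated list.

A

site 0, node AE: A={A} ∪ E={T} → {A,T} (+1)
site 0, node NQ: N={G} ∩ Q={G} → {G} (+0)
site 0, node CNQ: C={A} ∪ NQ={G} → {A,G} (+1)
site 0, node ACENQ: AE={A,T} ∩ CNQ={A,G} → {A} (+0)
site 1, node AE: A={A} ∪ E={T} → {A,T} (+1)
site 1, node NQ: N={A} ∪ Q={T} → {A,T} (+1)
site 1, node CNQ: C={A} ∩ NQ={A,T} → {A} (+0)
site 1, node ACENQ: AE={A,T} ∩ CNQ={A} → {A} (+0)
site 2, node AE: A={G} ∪ E={T} → {G,T} (+1)
site 2, node NQ: N={C} ∪ Q={A} → {A,C} (+1)
site 2, node CNQ: C={C} ∩ NQ={A,C} → {C} (+0)
site 2, node ACENQ: AE={G,T} ∪ CNQ={C} → {C,G,T} (+1)
site 3, node AE: A={A} ∪ E={T} → {A,T} (+1)
site 3, node NQ: N={A} ∪ Q={C} → {A,C} (+1)
site 3, node CNQ: C={G} ∪ NQ={A,C} → {A,C,G} (+1)
site 3, node ACENQ: AE={A,T} ∩ CNQ={A,C,G} → {A} (+0)
site 4, node AE: A={G} ∪ E={T} → {G,T} (+1)
site 4, node NQ: N={C} ∪ Q={G} → {C,G} (+1)
site 4, node CNQ: C={C} ∩ NQ={C,G} → {C} (+0)
site 4, node ACENQ: AE={G,T} ∪ CNQ={C} → {C,G,T} (+1)
site 5, node AE: A={T} ∩ E={T} → {T} (+0)
site 5, node NQ: N={A} ∪ Q={G} → {A,G} (+1)
site 5, node CNQ: C={G} ∩ NQ={A,G} → {G} (+0)
site 5, node ACENQ: AE={T} ∪ CNQ={G} → {G,T} (+1)
site 6, node AE: A={C} ∪ E={T} → {C,T} (+1)
site 6, node NQ: N={G} ∪ Q={A} → {A,G} (+1)
site 6, node CNQ: C={T} ∪ NQ={A,G} → {A,G,T} (+1)
site 6, node ACENQ: AE={C,T} ∩ CNQ={A,G,T} → {T} (+0)
per-site changes: [2, 2, 3, 3, 3, 2, 3]; total = 18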